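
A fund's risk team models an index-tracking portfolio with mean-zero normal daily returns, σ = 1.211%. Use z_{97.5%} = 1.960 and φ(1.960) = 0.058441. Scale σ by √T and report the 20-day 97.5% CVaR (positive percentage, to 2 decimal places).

12.66%

σ_{20d} = 1.211% × √20 = 5.416%.
ES multiplier = φ(z)/(1−α) = 0.058441/0.025 = 2.338.
ES = 5.416% × 2.338 = 12.663%.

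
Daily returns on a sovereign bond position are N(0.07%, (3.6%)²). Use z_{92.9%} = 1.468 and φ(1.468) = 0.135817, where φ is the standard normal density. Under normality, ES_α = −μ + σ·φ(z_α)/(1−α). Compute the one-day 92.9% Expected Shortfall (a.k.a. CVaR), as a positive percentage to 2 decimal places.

Tail multiplier: φ(z)/(1−α) = 0.135817 / 0.071 = 1.913.
ES = −(0.07%) + 3.6% × 1.913 = 6.817%.

6.82%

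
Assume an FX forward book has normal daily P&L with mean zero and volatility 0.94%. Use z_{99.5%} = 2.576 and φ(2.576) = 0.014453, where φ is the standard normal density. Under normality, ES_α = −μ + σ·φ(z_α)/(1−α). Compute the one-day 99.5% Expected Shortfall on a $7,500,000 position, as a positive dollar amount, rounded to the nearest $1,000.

Tail multiplier: φ(z)/(1−α) = 0.014453 / 0.005 = 2.891.
ES = 0.94% × 2.891 = 2.718%.
On $7,500,000: 0.02718 × $7,500,000 = $203,850.

$204,000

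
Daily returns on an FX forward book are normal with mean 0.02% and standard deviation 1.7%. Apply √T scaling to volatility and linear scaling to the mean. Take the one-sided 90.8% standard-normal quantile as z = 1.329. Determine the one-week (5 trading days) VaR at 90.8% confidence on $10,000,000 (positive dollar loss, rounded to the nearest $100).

$495,200

σ_{5d} = 1.7% × √5 = 3.801%; μ_{5d} = 5 × 0.02% = 0.100%.
VaR = −(0.100%) + 1.329 × 3.801% = 4.952%.
On $10,000,000: 0.04952 × $10,000,000 = $495,200.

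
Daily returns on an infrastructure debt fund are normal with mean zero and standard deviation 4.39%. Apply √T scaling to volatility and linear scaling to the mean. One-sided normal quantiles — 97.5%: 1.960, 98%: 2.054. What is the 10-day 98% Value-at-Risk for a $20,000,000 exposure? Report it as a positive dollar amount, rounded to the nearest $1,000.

$5,703,000

σ_{10d} = 4.39% × √10 = 13.882%.
VaR = 2.054 × 13.882% = 28.514%.
On $20,000,000: 0.28514 × $20,000,000 = $5,702,800.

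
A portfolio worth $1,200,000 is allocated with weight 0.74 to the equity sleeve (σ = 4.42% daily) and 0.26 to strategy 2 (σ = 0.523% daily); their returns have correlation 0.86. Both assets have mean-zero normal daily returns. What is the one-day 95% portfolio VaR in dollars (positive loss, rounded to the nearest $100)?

$66,900

σ_p² = 0.74²·4.42² + 0.26²·0.523² + 2·0.86·0.74·0.26·4.42·0.523 = 11.4816 (%²).
σ_p = √11.4816 = 3.388%.
At 95%, z = 1.645.
VaR = 1.645 × 3.388% = 5.573%; on $1,200,000 that is $66,876.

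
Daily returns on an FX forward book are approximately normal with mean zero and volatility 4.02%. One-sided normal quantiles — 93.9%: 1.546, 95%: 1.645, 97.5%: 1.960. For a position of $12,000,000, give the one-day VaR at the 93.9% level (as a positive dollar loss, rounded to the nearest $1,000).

$746,000

VaR = z·σ = 1.546 × 4.02% = 6.215%.
On $12,000,000: 0.06215 × $12,000,000 = $745,800.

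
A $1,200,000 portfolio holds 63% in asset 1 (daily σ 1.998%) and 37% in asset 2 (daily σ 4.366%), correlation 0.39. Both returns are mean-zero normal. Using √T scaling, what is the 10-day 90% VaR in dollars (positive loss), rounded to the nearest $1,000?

$117,000

σ_p = √(0.63²·1.998² + 0.37²·4.366² + 2·0.39·0.63·0.37·1.998·4.366) = 2.404%.
σ_{10d} = 2.404% × √10 = 7.602%.
z(90%) = 1.282.
VaR = 1.282 × 7.602% = 9.746%; on $1,200,000 that is $116,952.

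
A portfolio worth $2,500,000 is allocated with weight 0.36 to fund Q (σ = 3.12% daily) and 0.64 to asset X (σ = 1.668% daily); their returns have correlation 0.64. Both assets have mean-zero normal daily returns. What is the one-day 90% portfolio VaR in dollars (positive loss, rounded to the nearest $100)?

σ_p² = 0.36²·3.12² + 0.64²·1.668² + 2·0.64·0.36·0.64·3.12·1.668 = 3.9359 (%²).
σ_p = √3.9359 = 1.984%.
At 90%, z = 1.282.
VaR = 1.282 × 1.984% = 2.543%; on $2,500,000 that is $63,575.

$63,600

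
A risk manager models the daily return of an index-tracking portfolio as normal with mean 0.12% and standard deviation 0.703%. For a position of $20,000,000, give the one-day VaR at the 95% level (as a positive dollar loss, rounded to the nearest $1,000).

At 95% one-sided, z = 1.645.
VaR = −μ + z·σ = −(0.12%) + 1.645 × 0.703% = 1.036%.
On $20,000,000: 0.01036 × $20,000,000 = $207,200.

$207,000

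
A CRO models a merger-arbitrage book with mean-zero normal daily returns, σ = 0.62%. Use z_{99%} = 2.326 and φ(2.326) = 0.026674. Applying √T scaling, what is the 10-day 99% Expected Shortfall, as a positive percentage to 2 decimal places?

σ_{10d} = 0.62% × √10 = 1.961%.
ES multiplier = φ(z)/(1−α) = 0.026674/0.01 = 2.667.
ES = 1.961% × 2.667 = 5.230%.

5.23%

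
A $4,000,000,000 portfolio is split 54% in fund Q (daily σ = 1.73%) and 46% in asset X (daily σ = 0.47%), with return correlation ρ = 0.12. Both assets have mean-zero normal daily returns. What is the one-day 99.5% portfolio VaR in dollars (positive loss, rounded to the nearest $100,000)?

$101,400,000

σ_p² = 0.54²·1.73² + 0.46²·0.47² + 2·0.12·0.54·0.46·1.73·0.47 = 0.9679 (%²).
σ_p = √0.9679 = 0.984%.
At 99.5%, z = 2.576.
VaR = 2.576 × 0.984% = 2.535%; on $4,000,000,000 that is $101,400,000.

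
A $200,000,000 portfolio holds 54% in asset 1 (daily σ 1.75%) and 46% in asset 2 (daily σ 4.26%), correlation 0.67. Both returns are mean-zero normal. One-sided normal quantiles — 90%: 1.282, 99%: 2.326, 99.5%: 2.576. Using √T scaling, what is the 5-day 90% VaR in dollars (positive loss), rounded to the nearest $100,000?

σ_p = √(0.54²·1.75² + 0.46²·4.26² + 2·0.67·0.54·0.46·1.75·4.26) = 2.686%.
σ_{5d} = 2.686% × √5 = 6.006%.
VaR = 1.282 × 6.006% = 7.700%; on $200,000,000 that is $15,400,000.

$15,400,000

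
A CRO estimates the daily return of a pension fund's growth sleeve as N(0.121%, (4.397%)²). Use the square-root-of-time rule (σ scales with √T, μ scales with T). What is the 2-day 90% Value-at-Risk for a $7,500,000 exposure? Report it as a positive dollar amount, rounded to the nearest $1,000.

At 90%, z = 1.282.
σ_{2d} = 4.397% × √2 = 6.218%; μ_{2d} = 2 × 0.121% = 0.242%.
VaR = −(0.242%) + 1.282 × 6.218% = 7.729%.
On $7,500,000: 0.07729 × $7,500,000 = $579,675.

$580,000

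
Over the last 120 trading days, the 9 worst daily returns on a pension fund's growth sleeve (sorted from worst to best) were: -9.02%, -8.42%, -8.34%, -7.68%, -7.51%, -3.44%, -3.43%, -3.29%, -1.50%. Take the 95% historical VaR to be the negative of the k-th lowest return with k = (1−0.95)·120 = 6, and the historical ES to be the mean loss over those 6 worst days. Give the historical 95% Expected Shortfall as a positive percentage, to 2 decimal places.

7.40%

The 6 worst returns sum to -44.41%.
ES = −(-44.41%) / 6 = 7.4016…% ≈ 7.40%.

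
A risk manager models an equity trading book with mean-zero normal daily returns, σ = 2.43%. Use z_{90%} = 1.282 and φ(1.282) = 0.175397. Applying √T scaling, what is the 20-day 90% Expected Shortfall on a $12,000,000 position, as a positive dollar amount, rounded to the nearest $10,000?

$2,290,000

σ_{20d} = 2.43% × √20 = 10.867%.
ES multiplier = φ(z)/(1−α) = 0.175397/0.1 = 1.754.
ES = 10.867% × 1.754 = 19.061%; on $12,000,000: $2,287,320.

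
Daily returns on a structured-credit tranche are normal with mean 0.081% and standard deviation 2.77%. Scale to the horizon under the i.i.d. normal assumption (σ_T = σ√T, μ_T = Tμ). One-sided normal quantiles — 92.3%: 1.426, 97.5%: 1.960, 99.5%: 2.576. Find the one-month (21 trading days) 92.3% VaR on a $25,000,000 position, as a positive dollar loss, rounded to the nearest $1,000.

$4,100,000

σ_{21d} = 2.77% × √21 = 12.694%; μ_{21d} = 21 × 0.081% = 1.701%.
VaR = −(1.701%) + 1.426 × 12.694% = 16.401%.
On $25,000,000: 0.16401 × $25,000,000 = $4,100,250.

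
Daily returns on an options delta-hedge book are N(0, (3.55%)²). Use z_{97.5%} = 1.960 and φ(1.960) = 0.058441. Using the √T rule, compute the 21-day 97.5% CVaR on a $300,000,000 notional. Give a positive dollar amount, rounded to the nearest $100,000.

σ_{21d} = 3.55% × √21 = 16.268%.
ES multiplier = φ(z)/(1−α) = 0.058441/0.025 = 2.338.
ES = 16.268% × 2.338 = 38.035%; on $300,000,000: $114,105,000.

$114,100,000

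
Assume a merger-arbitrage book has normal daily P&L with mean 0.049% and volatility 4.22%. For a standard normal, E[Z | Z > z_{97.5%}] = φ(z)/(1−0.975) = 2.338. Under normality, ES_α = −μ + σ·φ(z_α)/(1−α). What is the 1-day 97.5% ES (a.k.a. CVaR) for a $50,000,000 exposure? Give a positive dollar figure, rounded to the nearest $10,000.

ES = −(0.049%) + 4.22% × 2.338 = 9.817%.
On $50,000,000: 0.09817 × $50,000,000 = $4,908,500.

$4,910,000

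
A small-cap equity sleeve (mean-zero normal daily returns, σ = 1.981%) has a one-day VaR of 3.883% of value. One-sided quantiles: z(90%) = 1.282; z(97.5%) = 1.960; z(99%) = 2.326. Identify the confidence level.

Implied z = VaR/σ = 3.883 / 1.981 = 1.960.
This matches z(97.5%) = 1.960.

97.5%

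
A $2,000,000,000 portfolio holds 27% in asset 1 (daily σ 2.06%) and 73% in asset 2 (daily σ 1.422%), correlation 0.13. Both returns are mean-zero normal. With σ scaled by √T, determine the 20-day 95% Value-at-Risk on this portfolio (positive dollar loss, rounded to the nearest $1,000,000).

σ_p = √(0.27²·2.06² + 0.73²·1.422² + 2·0.13·0.27·0.73·2.06·1.422) = 1.240%.
σ_{20d} = 1.240% × √20 = 5.545%.
z(95%) = 1.645.
VaR = 1.645 × 5.545% = 9.122%; on $2,000,000,000 that is $182,440,000.

$182,000,000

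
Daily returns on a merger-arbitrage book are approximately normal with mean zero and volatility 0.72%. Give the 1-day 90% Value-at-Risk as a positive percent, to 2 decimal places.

At 90% one-sided, z = 1.282.
VaR = z·σ = 1.282 × 0.72% = 0.923%.

0.92%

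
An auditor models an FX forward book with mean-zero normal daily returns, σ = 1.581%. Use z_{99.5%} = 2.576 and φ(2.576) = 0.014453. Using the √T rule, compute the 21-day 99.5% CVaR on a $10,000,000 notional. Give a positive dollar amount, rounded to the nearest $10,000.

σ_{21d} = 1.581% × √21 = 7.245%.
ES multiplier = φ(z)/(1−α) = 0.014453/0.005 = 2.891.
ES = 7.245% × 2.891 = 20.945%; on $10,000,000: $2,094,500.

$2,090,000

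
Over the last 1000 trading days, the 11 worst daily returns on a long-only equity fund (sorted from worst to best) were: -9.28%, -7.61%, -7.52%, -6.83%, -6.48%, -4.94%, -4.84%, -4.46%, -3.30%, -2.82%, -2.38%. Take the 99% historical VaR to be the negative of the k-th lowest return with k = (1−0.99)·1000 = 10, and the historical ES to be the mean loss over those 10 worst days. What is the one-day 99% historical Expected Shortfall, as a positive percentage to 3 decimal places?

The 10 worst returns sum to -58.08%.
ES = −(-58.08%) / 10 = 5.808%.

5.808%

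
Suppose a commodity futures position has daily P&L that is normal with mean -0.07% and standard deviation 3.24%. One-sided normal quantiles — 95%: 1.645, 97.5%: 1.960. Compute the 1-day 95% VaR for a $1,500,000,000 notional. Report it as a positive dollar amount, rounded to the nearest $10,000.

$81,000,000

VaR = −μ + z·σ = −(-0.07%) + 1.645 × 3.24% = 5.400%.
On $1,500,000,000: 0.05400 × $1,500,000,000 = $81,000,000.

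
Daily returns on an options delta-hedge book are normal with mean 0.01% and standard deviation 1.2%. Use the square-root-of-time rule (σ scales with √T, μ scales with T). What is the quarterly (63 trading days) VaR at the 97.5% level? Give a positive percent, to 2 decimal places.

18.04%

At 97.5%, z = 1.960.
σ_{63d} = 1.2% × √63 = 9.525%; μ_{63d} = 63 × 0.01% = 0.630%.
VaR = −(0.630%) + 1.960 × 9.525% = 18.039%.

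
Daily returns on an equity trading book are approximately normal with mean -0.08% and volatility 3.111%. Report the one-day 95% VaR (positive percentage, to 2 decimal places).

At 95% one-sided, z = 1.645.
VaR = −μ + z·σ = −(-0.08%) + 1.645 × 3.111% = 5.198%.

5.20%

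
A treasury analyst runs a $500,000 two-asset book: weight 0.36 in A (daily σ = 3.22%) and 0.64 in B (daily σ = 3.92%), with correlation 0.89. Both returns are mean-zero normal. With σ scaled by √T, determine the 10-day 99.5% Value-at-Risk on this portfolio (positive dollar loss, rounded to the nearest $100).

σ_p = √(0.36²·3.22² + 0.64²·3.92² + 2·0.89·0.36·0.64·3.22·3.92) = 3.580%.
σ_{10d} = 3.580% × √10 = 11.321%.
z(99.5%) = 2.576.
VaR = 2.576 × 11.321% = 29.163%; on $500,000 that is $145,815.

$145,800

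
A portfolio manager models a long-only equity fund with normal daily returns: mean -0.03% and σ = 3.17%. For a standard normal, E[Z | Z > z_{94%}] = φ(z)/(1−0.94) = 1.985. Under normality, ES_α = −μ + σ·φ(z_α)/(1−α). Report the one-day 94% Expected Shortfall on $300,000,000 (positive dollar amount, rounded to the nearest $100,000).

$19,000,000

ES = −(-0.03%) + 3.17% × 1.985 = 6.322%.
On $300,000,000: 0.06322 × $300,000,000 = $18,966,000.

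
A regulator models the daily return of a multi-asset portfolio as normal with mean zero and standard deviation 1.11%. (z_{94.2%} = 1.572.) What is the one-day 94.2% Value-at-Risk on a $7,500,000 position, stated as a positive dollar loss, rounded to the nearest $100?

$130,900

VaR = z·σ = 1.572 × 1.11% = 1.745%.
On $7,500,000: 0.01745 × $7,500,000 = $130,875.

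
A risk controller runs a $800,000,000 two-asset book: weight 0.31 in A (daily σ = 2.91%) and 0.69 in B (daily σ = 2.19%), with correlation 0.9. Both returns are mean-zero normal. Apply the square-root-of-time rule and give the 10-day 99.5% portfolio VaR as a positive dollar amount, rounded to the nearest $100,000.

σ_p = √(0.31²·2.91² + 0.69²·2.19² + 2·0.9·0.31·0.69·2.91·2.19) = 2.356%.
σ_{10d} = 2.356% × √10 = 7.450%.
z(99.5%) = 2.576.
VaR = 2.576 × 7.450% = 19.191%; on $800,000,000 that is $153,528,000.

$153,500,000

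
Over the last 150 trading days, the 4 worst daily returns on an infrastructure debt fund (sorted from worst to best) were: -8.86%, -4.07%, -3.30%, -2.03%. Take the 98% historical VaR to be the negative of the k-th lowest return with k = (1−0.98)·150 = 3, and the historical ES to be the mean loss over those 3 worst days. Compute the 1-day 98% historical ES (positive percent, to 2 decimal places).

The 3 worst returns sum to -16.23%.
ES = −(-16.23%) / 3 = 5.41%.

5.41%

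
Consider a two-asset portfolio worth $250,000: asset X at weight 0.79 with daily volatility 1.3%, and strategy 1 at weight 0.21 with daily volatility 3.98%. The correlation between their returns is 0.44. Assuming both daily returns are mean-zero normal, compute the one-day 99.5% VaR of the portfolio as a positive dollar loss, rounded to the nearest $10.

σ_p² = 0.79²·1.3² + 0.21²·3.98² + 2·0.44·0.79·0.21·1.3·3.98 = 2.5087 (%²).
σ_p = √2.5087 = 1.584%.
At 99.5%, z = 2.576.
VaR = 2.576 × 1.584% = 4.080%; on $250,000 that is $10,200.

$10,200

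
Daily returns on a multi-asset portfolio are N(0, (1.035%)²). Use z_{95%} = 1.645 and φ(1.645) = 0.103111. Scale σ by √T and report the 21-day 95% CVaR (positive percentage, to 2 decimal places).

9.78%

σ_{21d} = 1.035% × √21 = 4.743%.
ES multiplier = φ(z)/(1−α) = 0.103111/0.05 = 2.062.
ES = 4.743% × 2.062 = 9.780%.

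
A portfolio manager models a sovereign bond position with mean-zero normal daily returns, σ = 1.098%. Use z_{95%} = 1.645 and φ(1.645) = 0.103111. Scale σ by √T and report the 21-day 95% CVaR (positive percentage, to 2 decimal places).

10.38%

σ_{21d} = 1.098% × √21 = 5.032%.
ES multiplier = φ(z)/(1−α) = 0.103111/0.05 = 2.062.
ES = 5.032% × 2.062 = 10.376%.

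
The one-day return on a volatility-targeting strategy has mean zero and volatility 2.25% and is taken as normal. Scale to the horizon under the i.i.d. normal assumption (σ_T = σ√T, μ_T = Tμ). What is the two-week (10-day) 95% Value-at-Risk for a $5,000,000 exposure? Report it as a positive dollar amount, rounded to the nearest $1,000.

At 95%, z = 1.645.
σ_{10d} = 2.25% × √10 = 7.115%.
VaR = 1.645 × 7.115% = 11.704%.
On $5,000,000: 0.11704 × $5,000,000 = $585,200.

$585,000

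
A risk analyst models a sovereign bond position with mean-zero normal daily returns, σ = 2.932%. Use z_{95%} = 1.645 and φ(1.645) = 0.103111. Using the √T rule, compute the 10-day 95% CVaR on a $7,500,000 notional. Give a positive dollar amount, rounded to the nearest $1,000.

σ_{10d} = 2.932% × √10 = 9.272%.
ES multiplier = φ(z)/(1−α) = 0.103111/0.05 = 2.062.
ES = 9.272% × 2.062 = 19.119%; on $7,500,000: $1,433,925.

$1,434,000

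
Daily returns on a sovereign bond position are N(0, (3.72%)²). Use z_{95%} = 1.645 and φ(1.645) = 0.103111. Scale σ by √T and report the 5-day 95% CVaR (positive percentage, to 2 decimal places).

17.15%

σ_{5d} = 3.72% × √5 = 8.318%.
ES multiplier = φ(z)/(1−α) = 0.103111/0.05 = 2.062.
ES = 8.318% × 2.062 = 17.152%.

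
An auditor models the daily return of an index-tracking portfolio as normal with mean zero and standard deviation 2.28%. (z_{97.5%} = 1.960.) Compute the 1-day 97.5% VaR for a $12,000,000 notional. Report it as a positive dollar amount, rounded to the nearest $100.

$536,300

VaR = z·σ = 1.960 × 2.28% = 4.469%.
On $12,000,000: 0.04469 × $12,000,000 = $536,280.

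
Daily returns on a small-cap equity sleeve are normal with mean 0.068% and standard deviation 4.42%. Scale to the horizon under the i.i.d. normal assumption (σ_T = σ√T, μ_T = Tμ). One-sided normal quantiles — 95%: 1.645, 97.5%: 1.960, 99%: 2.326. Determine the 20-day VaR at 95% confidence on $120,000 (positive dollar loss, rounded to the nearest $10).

σ_{20d} = 4.42% × √20 = 19.767%; μ_{20d} = 20 × 0.068% = 1.360%.
VaR = −(1.360%) + 1.645 × 19.767% = 31.157%.
On $120,000: 0.31157 × $120,000 = $37,388.

$37,390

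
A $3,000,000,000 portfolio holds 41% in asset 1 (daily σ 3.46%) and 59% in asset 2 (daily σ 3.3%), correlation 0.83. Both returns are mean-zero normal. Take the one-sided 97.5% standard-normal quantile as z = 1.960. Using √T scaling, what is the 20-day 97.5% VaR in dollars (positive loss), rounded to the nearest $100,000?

$847,500,000

σ_p = √(0.41²·3.46² + 0.59²·3.3² + 2·0.83·0.41·0.59·3.46·3.3) = 3.223%.
σ_{20d} = 3.223% × √20 = 14.414%.
VaR = 1.960 × 14.414% = 28.251%; on $3,000,000,000 that is $847,530,000.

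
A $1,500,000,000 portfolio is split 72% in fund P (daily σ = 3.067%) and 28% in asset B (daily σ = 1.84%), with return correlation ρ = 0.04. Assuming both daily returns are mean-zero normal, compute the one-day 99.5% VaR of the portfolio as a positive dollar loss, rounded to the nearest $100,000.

σ_p² = 0.72²·3.067² + 0.28²·1.84² + 2·0.04·0.72·0.28·3.067·1.84 = 5.2328 (%²).
σ_p = √5.2328 = 2.288%.
At 99.5%, z = 2.576.
VaR = 2.576 × 2.288% = 5.894%; on $1,500,000,000 that is $88,410,000.

$88,400,000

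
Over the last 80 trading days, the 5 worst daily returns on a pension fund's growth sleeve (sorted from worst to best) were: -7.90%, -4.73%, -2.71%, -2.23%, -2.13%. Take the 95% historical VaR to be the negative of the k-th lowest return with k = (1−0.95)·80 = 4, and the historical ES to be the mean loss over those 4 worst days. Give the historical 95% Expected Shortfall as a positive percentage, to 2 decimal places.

4.39%

The 4 worst returns sum to -17.57%.
ES = −(-17.57%) / 4 = 4.3925% ≈ 4.39%.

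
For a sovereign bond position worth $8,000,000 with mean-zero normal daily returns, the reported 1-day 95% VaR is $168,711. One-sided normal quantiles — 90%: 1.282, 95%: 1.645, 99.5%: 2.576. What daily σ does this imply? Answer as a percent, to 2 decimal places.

VaR as a fraction: $168,711 / $8,000,000 = 2.109%.
σ = VaR / z = 2.109% / 1.645 = 1.282%.

1.28%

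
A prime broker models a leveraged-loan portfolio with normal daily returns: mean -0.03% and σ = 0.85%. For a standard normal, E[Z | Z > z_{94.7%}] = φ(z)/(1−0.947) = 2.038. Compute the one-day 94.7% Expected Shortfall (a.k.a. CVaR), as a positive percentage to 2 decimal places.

1.76%

ES = −(-0.03%) + 0.85% × 2.038 = 1.762%.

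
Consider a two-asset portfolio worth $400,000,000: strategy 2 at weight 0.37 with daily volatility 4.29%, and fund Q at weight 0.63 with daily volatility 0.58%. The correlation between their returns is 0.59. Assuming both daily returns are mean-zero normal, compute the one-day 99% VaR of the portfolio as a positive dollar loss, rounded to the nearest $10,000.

$17,000,000

σ_p² = 0.37²·4.29² + 0.63²·0.58² + 2·0.59·0.37·0.63·4.29·0.58 = 3.3374 (%²).
σ_p = √3.3374 = 1.827%.
At 99%, z = 2.326.
VaR = 2.326 × 1.827% = 4.250%; on $400,000,000 that is $17,000,000.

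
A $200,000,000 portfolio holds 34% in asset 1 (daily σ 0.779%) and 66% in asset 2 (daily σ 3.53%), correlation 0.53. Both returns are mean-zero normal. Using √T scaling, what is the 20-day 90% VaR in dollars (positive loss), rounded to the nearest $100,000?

σ_p = √(0.34²·0.779² + 0.66²·3.53² + 2·0.53·0.34·0.66·0.779·3.53) = 2.480%.
σ_{20d} = 2.480% × √20 = 11.091%.
z(90%) = 1.282.
VaR = 1.282 × 11.091% = 14.219%; on $200,000,000 that is $28,438,000.

$28,400,000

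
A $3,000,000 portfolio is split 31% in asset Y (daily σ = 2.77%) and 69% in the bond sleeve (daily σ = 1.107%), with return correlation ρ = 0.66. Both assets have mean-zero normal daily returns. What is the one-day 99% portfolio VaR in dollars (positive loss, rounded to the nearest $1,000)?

$103,000

σ_p² = 0.31²·2.77² + 0.69²·1.107² + 2·0.66·0.31·0.69·2.77·1.107 = 2.1866 (%²).
σ_p = √2.1866 = 1.479%.
At 99%, z = 2.326.
VaR = 2.326 × 1.479% = 3.440%; on $3,000,000 that is $103,200.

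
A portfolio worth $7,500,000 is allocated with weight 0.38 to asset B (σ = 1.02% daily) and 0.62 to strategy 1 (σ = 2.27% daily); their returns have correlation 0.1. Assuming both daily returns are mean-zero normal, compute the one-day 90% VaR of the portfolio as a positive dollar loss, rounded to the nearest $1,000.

σ_p² = 0.38²·1.02² + 0.62²·2.27² + 2·0.1·0.38·0.62·1.02·2.27 = 2.2401 (%²).
σ_p = √2.2401 = 1.497%.
At 90%, z = 1.282.
VaR = 1.282 × 1.497% = 1.919%; on $7,500,000 that is $143,925.

$144,000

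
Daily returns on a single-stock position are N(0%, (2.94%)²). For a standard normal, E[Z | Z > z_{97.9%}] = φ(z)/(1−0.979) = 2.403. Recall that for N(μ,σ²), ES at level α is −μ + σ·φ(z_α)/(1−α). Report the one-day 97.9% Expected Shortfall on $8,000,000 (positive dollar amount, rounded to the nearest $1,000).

ES = 2.94% × 2.403 = 7.065%.
On $8,000,000: 0.07065 × $8,000,000 = $565,200.

$565,000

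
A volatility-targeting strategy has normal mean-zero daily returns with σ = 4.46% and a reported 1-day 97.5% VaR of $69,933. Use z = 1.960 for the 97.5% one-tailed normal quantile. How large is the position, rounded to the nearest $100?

VaR as a fraction of value: z·σ = 1.960 × 4.46% = 8.7416%.
Position = $69,933 / 0.087416 = $800,002.

$800,000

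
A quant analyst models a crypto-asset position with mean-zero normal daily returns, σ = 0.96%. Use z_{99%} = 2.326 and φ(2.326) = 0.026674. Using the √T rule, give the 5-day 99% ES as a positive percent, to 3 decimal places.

5.726%

σ_{5d} = 0.96% × √5 = 2.147%.
ES multiplier = φ(z)/(1−α) = 0.026674/0.01 = 2.667.
ES = 2.147% × 2.667 = 5.726%.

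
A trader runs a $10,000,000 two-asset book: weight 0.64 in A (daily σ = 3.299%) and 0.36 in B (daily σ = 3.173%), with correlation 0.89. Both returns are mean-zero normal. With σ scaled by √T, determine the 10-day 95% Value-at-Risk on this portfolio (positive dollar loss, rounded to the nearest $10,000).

$1,650,000

σ_p = √(0.64²·3.299² + 0.36²·3.173² + 2·0.89·0.64·0.36·3.299·3.173) = 3.171%.
σ_{10d} = 3.171% × √10 = 10.028%.
z(95%) = 1.645.
VaR = 1.645 × 10.028% = 16.496%; on $10,000,000 that is $1,649,600.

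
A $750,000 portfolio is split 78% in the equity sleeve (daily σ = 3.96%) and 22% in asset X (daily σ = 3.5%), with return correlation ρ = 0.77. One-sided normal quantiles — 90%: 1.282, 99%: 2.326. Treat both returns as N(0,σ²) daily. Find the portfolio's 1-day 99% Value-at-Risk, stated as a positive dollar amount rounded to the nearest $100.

$64,800

σ_p² = 0.78²·3.96² + 0.22²·3.5² + 2·0.77·0.78·0.22·3.96·3.5 = 13.7963 (%²).
σ_p = √13.7963 = 3.714%.
VaR = 2.326 × 3.714% = 8.639%; on $750,000 that is $64,792.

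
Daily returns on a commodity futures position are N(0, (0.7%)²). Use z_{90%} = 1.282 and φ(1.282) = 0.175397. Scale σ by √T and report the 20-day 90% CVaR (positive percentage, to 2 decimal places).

5.49%

σ_{20d} = 0.7% × √20 = 3.130%.
ES multiplier = φ(z)/(1−α) = 0.175397/0.1 = 1.754.
ES = 3.130% × 1.754 = 5.490%.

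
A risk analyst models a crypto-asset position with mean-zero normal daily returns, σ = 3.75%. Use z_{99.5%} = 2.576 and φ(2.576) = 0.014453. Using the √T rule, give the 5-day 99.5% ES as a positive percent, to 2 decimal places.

σ_{5d} = 3.75% × √5 = 8.385%.
ES multiplier = φ(z)/(1−α) = 0.014453/0.005 = 2.891.
ES = 8.385% × 2.891 = 24.241%.

24.24%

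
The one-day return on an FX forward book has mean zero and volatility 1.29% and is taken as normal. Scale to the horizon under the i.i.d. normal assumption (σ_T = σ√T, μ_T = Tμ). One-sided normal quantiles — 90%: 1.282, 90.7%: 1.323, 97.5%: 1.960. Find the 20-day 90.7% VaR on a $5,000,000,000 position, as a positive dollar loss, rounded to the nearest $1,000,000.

$382,000,000

σ_{20d} = 1.29% × √20 = 5.769%.
VaR = 1.323 × 5.769% = 7.632%.
On $5,000,000,000: 0.07632 × $5,000,000,000 = $381,600,000.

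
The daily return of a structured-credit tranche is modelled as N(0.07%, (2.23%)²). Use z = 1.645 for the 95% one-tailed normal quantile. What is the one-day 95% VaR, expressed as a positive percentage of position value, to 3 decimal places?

VaR = −μ + z·σ = −(0.07%) + 1.645 × 2.23% = 3.598%.

3.598%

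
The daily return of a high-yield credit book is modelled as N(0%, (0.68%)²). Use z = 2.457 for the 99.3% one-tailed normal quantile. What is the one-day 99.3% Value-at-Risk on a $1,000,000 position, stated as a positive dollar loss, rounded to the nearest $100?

VaR = z·σ = 2.457 × 0.68% = 1.671%.
On $1,000,000: 0.01671 × $1,000,000 = $16,710.

$16,700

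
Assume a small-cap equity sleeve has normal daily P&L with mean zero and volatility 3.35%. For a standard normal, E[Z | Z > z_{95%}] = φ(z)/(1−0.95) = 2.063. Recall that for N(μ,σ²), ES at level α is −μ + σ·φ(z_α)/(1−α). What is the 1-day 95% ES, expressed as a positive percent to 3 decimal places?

ES = 3.35% × 2.063 = 6.911%.

6.911%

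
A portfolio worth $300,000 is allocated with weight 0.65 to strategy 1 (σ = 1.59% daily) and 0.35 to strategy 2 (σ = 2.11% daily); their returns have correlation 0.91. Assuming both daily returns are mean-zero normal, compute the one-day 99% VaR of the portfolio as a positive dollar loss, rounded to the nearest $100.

σ_p² = 0.65²·1.59² + 0.35²·2.11² + 2·0.91·0.65·0.35·1.59·2.11 = 3.0026 (%²).
σ_p = √3.0026 = 1.733%.
At 99%, z = 2.326.
VaR = 2.326 × 1.733% = 4.031%; on $300,000 that is $12,093.

$12,100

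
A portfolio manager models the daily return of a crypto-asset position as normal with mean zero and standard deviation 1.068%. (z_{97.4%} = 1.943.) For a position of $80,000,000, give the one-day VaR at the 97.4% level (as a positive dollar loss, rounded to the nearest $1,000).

VaR = z·σ = 1.943 × 1.068% = 2.075%.
On $80,000,000: 0.02075 × $80,000,000 = $1,660,000.

$1,660,000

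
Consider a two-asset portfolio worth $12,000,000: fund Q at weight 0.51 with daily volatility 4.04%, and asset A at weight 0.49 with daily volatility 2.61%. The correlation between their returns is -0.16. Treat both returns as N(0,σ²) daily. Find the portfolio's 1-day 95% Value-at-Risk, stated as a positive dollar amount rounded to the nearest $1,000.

σ_p² = 0.51²·4.04² + 0.49²·2.61² + 2·-0.16·0.51·0.49·4.04·2.61 = 5.0376 (%²).
σ_p = √5.0376 = 2.244%.
At 95%, z = 1.645.
VaR = 1.645 × 2.244% = 3.691%; on $12,000,000 that is $442,920.

$443,000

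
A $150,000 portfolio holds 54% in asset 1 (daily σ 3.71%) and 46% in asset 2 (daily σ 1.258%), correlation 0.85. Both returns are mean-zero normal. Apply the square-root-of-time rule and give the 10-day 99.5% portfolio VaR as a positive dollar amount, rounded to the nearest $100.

$30,700

σ_p = √(0.54²·3.71² + 0.46²·1.258² + 2·0.85·0.54·0.46·3.71·1.258) = 2.514%.
σ_{10d} = 2.514% × √10 = 7.950%.
z(99.5%) = 2.576.
VaR = 2.576 × 7.950% = 20.479%; on $150,000 that is $30,718.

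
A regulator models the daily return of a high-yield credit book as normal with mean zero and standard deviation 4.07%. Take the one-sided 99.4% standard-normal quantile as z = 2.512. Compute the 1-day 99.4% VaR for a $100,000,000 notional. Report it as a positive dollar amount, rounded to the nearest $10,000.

VaR = z·σ = 2.512 × 4.07% = 10.224%.
On $100,000,000: 0.10224 × $100,000,000 = $10,224,000.

$10,220,000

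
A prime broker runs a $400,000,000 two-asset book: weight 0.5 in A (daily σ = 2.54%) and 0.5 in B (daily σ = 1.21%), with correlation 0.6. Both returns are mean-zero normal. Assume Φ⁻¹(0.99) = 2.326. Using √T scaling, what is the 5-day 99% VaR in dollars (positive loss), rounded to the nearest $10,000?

σ_p = √(0.5²·2.54² + 0.5²·1.21² + 2·0.6·0.5·0.5·2.54·1.21) = 1.703%.
σ_{5d} = 1.703% × √5 = 3.808%.
VaR = 2.326 × 3.808% = 8.857%; on $400,000,000 that is $35,428,000.

$35,430,000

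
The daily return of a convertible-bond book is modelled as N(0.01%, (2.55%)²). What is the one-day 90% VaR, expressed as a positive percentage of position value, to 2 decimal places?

3.26%

At 90% one-sided, z = 1.282.
VaR = −μ + z·σ = −(0.01%) + 1.282 × 2.55% = 3.259%.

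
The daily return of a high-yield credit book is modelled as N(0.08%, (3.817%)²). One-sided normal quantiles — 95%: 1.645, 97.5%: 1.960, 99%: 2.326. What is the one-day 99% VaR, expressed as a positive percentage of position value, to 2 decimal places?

VaR = −μ + z·σ = −(0.08%) + 2.326 × 3.817% = 8.798%.

8.80%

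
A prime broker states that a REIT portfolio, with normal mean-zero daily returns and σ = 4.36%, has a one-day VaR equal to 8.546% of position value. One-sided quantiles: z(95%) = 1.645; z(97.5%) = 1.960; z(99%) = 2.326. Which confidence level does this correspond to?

Implied z = VaR/σ = 8.546 / 4.36 = 1.960.
This matches z(97.5%) = 1.960.

97.5%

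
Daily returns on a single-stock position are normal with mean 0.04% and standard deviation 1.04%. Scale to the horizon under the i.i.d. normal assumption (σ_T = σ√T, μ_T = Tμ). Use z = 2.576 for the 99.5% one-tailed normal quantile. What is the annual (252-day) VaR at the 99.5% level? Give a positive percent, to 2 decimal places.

σ_{252d} = 1.04% × √252 = 16.509%; μ_{252d} = 252 × 0.04% = 10.080%.
VaR = −(10.080%) + 2.576 × 16.509% = 32.447%.

32.45%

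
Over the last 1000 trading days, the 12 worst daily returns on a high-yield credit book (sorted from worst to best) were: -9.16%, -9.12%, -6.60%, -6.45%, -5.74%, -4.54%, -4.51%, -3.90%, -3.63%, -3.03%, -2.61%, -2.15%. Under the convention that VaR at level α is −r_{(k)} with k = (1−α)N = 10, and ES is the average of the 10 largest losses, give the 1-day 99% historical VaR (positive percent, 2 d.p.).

k = 10; the 10th lowest return is -3.03%, so VaR = 3.03%.

3.03%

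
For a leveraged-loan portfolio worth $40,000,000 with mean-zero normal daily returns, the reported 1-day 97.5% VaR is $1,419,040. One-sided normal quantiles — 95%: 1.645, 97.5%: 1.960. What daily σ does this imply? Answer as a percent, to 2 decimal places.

VaR as a fraction: $1,419,040 / $40,000,000 = 3.548%.
σ = VaR / z = 3.548% / 1.960 = 1.810%.

1.81%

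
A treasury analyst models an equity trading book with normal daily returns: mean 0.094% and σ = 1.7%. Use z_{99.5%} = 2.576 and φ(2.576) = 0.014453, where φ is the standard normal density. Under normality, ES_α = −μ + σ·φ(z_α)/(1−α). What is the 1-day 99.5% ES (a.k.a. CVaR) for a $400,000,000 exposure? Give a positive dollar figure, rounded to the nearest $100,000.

Tail multiplier: φ(z)/(1−α) = 0.014453 / 0.005 = 2.891.
ES = −(0.094%) + 1.7% × 2.891 = 4.821%.
On $400,000,000: 0.04821 × $400,000,000 = $19,284,000.

$19,300,000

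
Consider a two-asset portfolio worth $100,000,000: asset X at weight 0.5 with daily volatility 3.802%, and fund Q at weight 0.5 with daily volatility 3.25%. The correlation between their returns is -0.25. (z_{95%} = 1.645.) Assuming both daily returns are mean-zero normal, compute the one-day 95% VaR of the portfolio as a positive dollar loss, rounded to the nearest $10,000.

σ_p² = 0.5²·3.802² + 0.5²·3.25² + 2·-0.25·0.5·0.5·3.802·3.25 = 4.7099 (%²).
σ_p = √4.7099 = 2.170%.
VaR = 1.645 × 2.170% = 3.570%; on $100,000,000 that is $3,570,000.

$3,570,000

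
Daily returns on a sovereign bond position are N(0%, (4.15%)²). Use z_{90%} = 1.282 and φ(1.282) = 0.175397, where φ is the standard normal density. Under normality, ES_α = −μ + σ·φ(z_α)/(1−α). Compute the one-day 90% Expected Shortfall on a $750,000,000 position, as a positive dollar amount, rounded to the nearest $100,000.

$54,600,000

Tail multiplier: φ(z)/(1−α) = 0.175397 / 0.1 = 1.754.
ES = 4.15% × 1.754 = 7.279%.
On $750,000,000: 0.07279 × $750,000,000 = $54,592,500.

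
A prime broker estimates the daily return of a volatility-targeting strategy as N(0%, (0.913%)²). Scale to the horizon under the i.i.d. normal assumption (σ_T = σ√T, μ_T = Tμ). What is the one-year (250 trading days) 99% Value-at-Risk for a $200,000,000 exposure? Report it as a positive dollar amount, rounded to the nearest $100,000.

At 99%, z = 2.326.
σ_{250d} = 0.913% × √250 = 14.436%.
VaR = 2.326 × 14.436% = 33.578%.
On $200,000,000: 0.33578 × $200,000,000 = $67,156,000.

$67,200,000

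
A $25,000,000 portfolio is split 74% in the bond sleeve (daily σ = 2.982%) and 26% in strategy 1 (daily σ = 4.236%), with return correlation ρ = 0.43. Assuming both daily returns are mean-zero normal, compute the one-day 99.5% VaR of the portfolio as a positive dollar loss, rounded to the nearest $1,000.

$1,841,000

σ_p² = 0.74²·2.982² + 0.26²·4.236² + 2·0.43·0.74·0.26·2.982·4.236 = 8.1725 (%²).
σ_p = √8.1725 = 2.859%.
At 99.5%, z = 2.576.
VaR = 2.576 × 2.859% = 7.365%; on $25,000,000 that is $1,841,250.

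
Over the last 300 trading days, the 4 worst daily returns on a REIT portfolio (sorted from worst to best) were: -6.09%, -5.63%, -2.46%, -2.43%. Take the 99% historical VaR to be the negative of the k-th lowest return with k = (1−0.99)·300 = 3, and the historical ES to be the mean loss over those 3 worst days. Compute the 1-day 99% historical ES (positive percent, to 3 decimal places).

The 3 worst returns sum to -14.18%.
ES = −(-14.18%) / 3 = 4.7266…% ≈ 4.727%.

4.727%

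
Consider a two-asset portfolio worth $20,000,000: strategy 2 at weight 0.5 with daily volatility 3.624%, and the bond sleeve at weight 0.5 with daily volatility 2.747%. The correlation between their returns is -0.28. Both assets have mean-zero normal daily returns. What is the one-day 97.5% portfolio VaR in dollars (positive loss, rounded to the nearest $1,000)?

$762,000

σ_p² = 0.5²·3.624² + 0.5²·2.747² + 2·-0.28·0.5·0.5·3.624·2.747 = 3.7761 (%²).
σ_p = √3.7761 = 1.943%.
At 97.5%, z = 1.960.
VaR = 1.960 × 1.943% = 3.808%; on $20,000,000 that is $761,600.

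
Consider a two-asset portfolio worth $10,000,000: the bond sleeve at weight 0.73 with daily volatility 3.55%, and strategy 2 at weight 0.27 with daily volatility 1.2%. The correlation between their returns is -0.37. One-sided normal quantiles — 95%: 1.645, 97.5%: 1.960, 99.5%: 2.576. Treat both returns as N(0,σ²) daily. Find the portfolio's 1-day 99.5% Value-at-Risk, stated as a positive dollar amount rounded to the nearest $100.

σ_p² = 0.73²·3.55² + 0.27²·1.2² + 2·-0.37·0.73·0.27·3.55·1.2 = 6.1995 (%²).
σ_p = √6.1995 = 2.490%.
VaR = 2.576 × 2.490% = 6.414%; on $10,000,000 that is $641,400.

$641,400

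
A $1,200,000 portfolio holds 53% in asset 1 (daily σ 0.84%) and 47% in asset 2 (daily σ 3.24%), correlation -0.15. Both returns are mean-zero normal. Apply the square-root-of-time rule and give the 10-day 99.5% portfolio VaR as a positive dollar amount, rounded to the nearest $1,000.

σ_p = √(0.53²·0.84² + 0.47²·3.24² + 2·-0.15·0.53·0.47·0.84·3.24) = 1.521%.
σ_{10d} = 1.521% × √10 = 4.810%.
z(99.5%) = 2.576.
VaR = 2.576 × 4.810% = 12.391%; on $1,200,000 that is $148,692.

$149,000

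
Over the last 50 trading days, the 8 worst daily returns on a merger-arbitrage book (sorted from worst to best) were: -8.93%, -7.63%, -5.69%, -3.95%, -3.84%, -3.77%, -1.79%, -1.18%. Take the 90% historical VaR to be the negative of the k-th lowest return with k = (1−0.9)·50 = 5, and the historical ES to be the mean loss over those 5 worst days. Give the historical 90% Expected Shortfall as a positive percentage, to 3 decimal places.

The 5 worst returns sum to -30.04%.
ES = −(-30.04%) / 5 = 6.008%.

6.008%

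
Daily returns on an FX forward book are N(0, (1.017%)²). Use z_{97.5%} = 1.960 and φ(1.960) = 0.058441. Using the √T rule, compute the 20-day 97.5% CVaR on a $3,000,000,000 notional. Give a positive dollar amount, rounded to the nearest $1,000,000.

σ_{20d} = 1.017% × √20 = 4.548%.
ES multiplier = φ(z)/(1−α) = 0.058441/0.025 = 2.338.
ES = 4.548% × 2.338 = 10.633%; on $3,000,000,000: $318,990,000.

$319,000,000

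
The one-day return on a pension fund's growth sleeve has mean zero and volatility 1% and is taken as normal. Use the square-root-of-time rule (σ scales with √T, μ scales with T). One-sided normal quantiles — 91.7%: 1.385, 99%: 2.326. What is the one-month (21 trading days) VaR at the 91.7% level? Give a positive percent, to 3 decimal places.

6.347%

σ_{21d} = 1% × √21 = 4.583%.
VaR = 1.385 × 4.583% = 6.347%.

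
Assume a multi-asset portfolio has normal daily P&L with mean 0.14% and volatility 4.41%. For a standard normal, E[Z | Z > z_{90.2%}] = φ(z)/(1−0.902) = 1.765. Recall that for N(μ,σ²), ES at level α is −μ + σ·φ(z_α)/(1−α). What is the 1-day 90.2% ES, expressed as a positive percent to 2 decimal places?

ES = −(0.14%) + 4.41% × 1.765 = 7.644%.

7.64%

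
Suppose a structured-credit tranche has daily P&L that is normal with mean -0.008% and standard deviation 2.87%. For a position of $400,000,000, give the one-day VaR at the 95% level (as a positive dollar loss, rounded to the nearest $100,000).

At 95% one-sided, z = 1.645.
VaR = −μ + z·σ = −(-0.008%) + 1.645 × 2.87% = 4.729%.
On $400,000,000: 0.04729 × $400,000,000 = $18,916,000.

$18,900,000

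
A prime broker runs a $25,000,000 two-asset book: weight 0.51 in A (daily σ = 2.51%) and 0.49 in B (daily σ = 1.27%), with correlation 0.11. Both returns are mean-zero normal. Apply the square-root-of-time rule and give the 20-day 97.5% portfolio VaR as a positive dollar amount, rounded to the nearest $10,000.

$3,250,000

σ_p = √(0.51²·2.51² + 0.49²·1.27² + 2·0.11·0.51·0.49·2.51·1.27) = 1.484%.
σ_{20d} = 1.484% × √20 = 6.637%.
z(97.5%) = 1.960.
VaR = 1.960 × 6.637% = 13.009%; on $25,000,000 that is $3,252,250.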